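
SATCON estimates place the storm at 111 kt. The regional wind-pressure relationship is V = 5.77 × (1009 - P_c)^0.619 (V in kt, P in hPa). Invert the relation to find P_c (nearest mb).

890 mb

ΔP = (V / 5.77)^(1/0.619) = (111/5.77)^1.616.
111/5.77 = 19.237; 19.237^1.616 ≈ 118.73 mb.
P_c = 1009 − 118.73 = 890.27 ≈ 890 mb.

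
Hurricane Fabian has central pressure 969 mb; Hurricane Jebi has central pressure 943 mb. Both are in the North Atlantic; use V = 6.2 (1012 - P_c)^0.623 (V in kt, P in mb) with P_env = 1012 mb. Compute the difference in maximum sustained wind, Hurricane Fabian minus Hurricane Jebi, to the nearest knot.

Hurricane Fabian: ΔP = 43; V ≈ 6.2 × 43^0.623 ≈ 64.57 kt.
Hurricane Jebi: ΔP = 69; V ≈ 6.2 × 69^0.623 ≈ 86.70 kt.
Difference ≈ 64.57 − 86.70 = -22.13 → -22 kt.

-22 kt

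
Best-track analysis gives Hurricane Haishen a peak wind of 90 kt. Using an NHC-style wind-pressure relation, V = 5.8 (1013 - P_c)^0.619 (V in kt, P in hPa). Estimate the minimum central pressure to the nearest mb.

929 mb

ΔP = (V / 5.8)^(1/0.619) = (90/5.8)^1.616.
90/5.8 = 15.517; 15.517^1.616 ≈ 83.90 mb.
P_c = 1013 − 83.90 = 929.10 ≈ 929 mb.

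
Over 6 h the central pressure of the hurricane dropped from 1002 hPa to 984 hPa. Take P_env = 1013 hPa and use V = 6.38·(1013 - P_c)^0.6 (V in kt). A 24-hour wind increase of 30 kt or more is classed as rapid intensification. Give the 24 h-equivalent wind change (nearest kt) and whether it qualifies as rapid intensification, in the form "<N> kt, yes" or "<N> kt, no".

85 kt, yes

V₁: ΔP = 11, V ≈ 6.38 × 11^0.6 ≈ 26.89 kt.
V₂: ΔP = 29, V ≈ 6.38 × 29^0.6 ≈ 48.11 kt.
ΔV over 6 h = 21.22 kt → 24 h equivalent = 21.22 × 24/6 ≈ 84.88 kt.
85 kt ≥ 30 kt ⇒ rapid intensification.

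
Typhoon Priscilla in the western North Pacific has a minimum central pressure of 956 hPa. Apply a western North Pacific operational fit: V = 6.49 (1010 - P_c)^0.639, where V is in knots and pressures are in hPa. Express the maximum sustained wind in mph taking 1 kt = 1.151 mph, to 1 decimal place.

ΔP = 1010 − 956 = 54 hPa.
V ≈ 6.49 × 54^0.639 = 6.49 × 12.794 ≈ 83.032 kt.
83.032 × 1.151 ≈ 95.57 mph → 95.6 mph.

95.6 mph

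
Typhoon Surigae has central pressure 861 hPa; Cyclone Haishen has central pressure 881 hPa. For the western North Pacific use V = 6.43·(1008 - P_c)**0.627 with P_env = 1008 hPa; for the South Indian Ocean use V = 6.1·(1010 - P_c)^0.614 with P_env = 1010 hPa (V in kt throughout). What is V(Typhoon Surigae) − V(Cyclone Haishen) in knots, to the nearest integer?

Typhoon Surigae: ΔP = 147; V ≈ 6.43 × 147^0.627 ≈ 146.93 kt.
Cyclone Haishen: ΔP = 129; V ≈ 6.1 × 129^0.614 ≈ 120.57 kt.
Difference ≈ 146.93 − 120.57 = 26.36 → 26 kt.

26 kt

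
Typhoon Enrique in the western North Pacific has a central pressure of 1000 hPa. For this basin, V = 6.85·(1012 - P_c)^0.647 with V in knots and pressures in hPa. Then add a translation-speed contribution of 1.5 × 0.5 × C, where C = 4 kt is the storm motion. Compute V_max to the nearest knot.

ΔP = 1012 − 1000 = 12 hPa.
12^0.647 ≈ 4.991.
V ≈ 6.85 × 4.991 ≈ 34.2 kt.
Translation term: 1.5 × 0.5 × 4 = 3 kt.
Corrected V ≈ 37.2 kt → 37 kt.

37 kt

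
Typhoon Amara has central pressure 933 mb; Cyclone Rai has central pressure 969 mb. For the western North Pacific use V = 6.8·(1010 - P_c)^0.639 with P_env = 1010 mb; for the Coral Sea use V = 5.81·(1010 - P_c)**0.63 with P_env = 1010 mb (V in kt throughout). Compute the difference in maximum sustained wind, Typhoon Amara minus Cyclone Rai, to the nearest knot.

49 kt

Typhoon Amara: ΔP = 77; V ≈ 6.8 × 77^0.639 ≈ 109.14 kt.
Cyclone Rai: ΔP = 41; V ≈ 5.81 × 41^0.63 ≈ 60.29 kt.
Difference ≈ 109.14 − 60.29 = 48.85 → 49 kt.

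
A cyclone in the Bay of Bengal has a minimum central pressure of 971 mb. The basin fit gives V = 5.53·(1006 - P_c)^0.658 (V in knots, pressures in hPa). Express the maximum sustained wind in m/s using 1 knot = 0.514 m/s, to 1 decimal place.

ΔP = 1006 − 971 = 35 mb.
V ≈ 5.53 × 35^0.658 = 5.53 × 10.375 ≈ 57.375 kt.
57.375 × 0.514 ≈ 29.49 m/s → 29.5 m/s.

29.5 m/s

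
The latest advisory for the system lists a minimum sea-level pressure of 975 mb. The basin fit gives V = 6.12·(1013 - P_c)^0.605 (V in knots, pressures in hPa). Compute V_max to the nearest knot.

ΔP = 1013 − 975 = 38 mb.
38^0.605 ≈ 9.032.
V ≈ 6.12 × 9.032 ≈ 55.3 kt.

55 kt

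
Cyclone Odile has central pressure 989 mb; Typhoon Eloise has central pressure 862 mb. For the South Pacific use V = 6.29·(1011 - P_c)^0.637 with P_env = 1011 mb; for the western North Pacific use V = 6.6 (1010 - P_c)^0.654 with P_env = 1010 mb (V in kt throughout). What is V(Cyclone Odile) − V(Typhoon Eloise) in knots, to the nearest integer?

Cyclone Odile: ΔP = 22; V ≈ 6.29 × 22^0.637 ≈ 45.06 kt.
Typhoon Eloise: ΔP = 148; V ≈ 6.6 × 148^0.654 ≈ 173.34 kt.
Difference ≈ 45.06 − 173.34 = -128.28 → -128 kt.

-128 kt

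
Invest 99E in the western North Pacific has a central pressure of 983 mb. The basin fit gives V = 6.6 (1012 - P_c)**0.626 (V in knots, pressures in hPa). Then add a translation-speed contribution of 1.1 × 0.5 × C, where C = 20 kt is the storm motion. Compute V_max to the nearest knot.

ΔP = 1012 − 983 = 29 mb.
29^0.626 ≈ 8.231.
V ≈ 6.6 × 8.231 ≈ 54.3 kt.
Translation term: 1.1 × 0.5 × 20 = 11 kt.
Corrected V ≈ 65.3 kt → 65 kt.

65 kt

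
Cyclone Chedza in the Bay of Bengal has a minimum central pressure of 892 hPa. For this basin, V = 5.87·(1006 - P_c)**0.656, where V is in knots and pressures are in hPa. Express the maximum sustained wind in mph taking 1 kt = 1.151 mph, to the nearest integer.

151 mph

ΔP = 1006 − 892 = 114 hPa.
V ≈ 5.87 × 114^0.656 = 5.87 × 22.353 ≈ 131.210 kt.
131.210 × 1.151 ≈ 151.02 mph → 151 mph.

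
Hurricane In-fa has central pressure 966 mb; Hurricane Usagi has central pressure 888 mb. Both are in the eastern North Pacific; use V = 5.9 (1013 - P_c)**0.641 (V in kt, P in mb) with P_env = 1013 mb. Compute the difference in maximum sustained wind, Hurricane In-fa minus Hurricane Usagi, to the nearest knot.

-61 kt

Hurricane In-fa: ΔP = 47; V ≈ 5.9 × 47^0.641 ≈ 69.61 kt.
Hurricane Usagi: ΔP = 125; V ≈ 5.9 × 125^0.641 ≈ 130.31 kt.
Difference ≈ 69.61 − 130.31 = -60.70 → -61 kt.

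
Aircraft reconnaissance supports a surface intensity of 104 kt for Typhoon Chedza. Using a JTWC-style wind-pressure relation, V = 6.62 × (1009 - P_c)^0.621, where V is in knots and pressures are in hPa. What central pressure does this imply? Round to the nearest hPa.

925 hPa

ΔP = (V / 6.62)^(1/0.621) = (104/6.62)^1.610.
104/6.62 = 15.710; 15.710^1.610 ≈ 84.37 hPa.
P_c = 1009 − 84.37 = 924.63 ≈ 925 hPa.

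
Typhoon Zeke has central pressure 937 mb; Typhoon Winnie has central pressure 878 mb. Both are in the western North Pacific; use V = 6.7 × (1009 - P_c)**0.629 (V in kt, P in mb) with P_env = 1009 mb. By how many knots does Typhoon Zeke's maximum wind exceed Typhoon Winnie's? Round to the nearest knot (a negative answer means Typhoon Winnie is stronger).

-45 kt

Typhoon Zeke: ΔP = 72; V ≈ 6.7 × 72^0.629 ≈ 98.70 kt.
Typhoon Winnie: ΔP = 131; V ≈ 6.7 × 131^0.629 ≈ 143.83 kt.
Difference ≈ 98.70 − 143.83 = -45.13 → -45 kt.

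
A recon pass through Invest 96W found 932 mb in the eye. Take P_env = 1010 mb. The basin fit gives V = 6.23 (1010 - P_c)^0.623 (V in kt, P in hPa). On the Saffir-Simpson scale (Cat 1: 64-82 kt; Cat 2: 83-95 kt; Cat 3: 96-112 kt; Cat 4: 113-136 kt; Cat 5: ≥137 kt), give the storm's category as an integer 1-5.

2

ΔP = 1010 − 932 = 78 mb.
V ≈ 6.23 × 78^0.623 = 6.23 × 15.09 ≈ 94 kt.
94 kt falls in the Category 2 band.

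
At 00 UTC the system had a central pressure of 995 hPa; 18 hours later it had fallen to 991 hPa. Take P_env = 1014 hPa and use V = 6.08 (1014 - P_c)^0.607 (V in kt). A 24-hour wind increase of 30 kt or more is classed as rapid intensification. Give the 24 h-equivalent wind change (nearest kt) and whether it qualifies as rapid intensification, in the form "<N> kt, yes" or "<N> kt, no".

V₁: ΔP = 19, V ≈ 6.08 × 19^0.607 ≈ 36.32 kt.
V₂: ΔP = 23, V ≈ 6.08 × 23^0.607 ≈ 40.78 kt.
ΔV over 18 h = 4.46 kt → 24 h equivalent = 4.46 × 24/18 ≈ 5.95 kt.
6 kt < 30 kt ⇒ not rapid intensification.

6 kt, no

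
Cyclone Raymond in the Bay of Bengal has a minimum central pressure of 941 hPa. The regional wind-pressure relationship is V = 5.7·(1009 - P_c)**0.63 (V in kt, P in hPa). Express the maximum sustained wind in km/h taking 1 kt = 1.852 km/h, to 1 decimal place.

ΔP = 1009 − 941 = 68 hPa.
V ≈ 5.7 × 68^0.63 = 5.7 × 14.272 ≈ 81.350 kt.
81.350 × 1.852 ≈ 150.66 km/h → 150.7 km/h.

150.7 km/h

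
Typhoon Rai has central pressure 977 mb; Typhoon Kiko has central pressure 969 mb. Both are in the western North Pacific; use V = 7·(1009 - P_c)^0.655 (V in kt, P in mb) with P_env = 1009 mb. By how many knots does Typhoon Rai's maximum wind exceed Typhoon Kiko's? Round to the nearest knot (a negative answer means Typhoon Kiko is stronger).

Typhoon Rai: ΔP = 32; V ≈ 7 × 32^0.655 ≈ 67.76 kt.
Typhoon Kiko: ΔP = 40; V ≈ 7 × 40^0.655 ≈ 78.42 kt.
Difference ≈ 67.76 − 78.42 = -10.66 → -11 kt.

-11 kt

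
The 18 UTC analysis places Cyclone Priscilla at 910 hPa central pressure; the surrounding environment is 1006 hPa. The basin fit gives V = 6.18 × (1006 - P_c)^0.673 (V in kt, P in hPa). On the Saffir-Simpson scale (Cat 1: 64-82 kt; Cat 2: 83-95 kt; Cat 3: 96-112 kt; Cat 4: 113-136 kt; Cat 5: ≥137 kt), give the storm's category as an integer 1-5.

ΔP = 1006 − 910 = 96 hPa.
V ≈ 6.18 × 96^0.673 = 6.18 × 21.58 ≈ 133 kt.
133 kt falls in the Category 4 band.

4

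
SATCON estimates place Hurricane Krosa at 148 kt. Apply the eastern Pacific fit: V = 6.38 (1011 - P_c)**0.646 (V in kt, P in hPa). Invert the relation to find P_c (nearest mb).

881 mb

ΔP = (V / 6.38)^(1/0.646) = (148/6.38)^1.548.
148/6.38 = 23.197; 23.197^1.548 ≈ 129.92 mb.
P_c = 1011 − 129.92 = 881.08 ≈ 881 mb.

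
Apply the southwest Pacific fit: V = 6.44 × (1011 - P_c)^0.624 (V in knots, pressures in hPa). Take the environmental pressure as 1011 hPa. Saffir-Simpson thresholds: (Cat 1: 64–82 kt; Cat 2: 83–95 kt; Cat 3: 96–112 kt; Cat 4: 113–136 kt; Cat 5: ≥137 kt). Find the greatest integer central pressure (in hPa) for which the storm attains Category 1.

971 hPa

Category 1 begins at V = 64 kt.
Required ΔP = (64/6.44)^(1/0.624) = 9.938^1.603 ≈ 39.65 hPa.
P_c ≤ 1011 − 39.65 = 971.35, so the highest integer P_c is 971 hPa.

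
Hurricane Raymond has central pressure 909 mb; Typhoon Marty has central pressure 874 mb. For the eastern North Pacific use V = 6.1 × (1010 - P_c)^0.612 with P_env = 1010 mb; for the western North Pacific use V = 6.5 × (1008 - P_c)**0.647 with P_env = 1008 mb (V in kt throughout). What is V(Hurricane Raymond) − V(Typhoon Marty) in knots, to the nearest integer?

-52 kt

Hurricane Raymond: ΔP = 101; V ≈ 6.1 × 101^0.612 ≈ 102.80 kt.
Typhoon Marty: ΔP = 134; V ≈ 6.5 × 134^0.647 ≈ 154.58 kt.
Difference ≈ 102.80 − 154.58 = -51.78 → -52 kt.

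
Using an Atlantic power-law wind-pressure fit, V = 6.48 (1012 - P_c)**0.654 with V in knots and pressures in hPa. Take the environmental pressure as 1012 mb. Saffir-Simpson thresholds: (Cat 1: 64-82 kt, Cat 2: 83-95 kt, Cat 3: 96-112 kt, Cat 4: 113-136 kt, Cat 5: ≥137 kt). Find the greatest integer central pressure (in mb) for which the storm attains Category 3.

Category 3 begins at V = 96 kt.
Required ΔP = (96/6.48)^(1/0.654) = 14.815^1.529 ≈ 61.67 mb.
P_c ≤ 1012 − 61.67 = 950.33, so the highest integer P_c is 950 mb.

950 mb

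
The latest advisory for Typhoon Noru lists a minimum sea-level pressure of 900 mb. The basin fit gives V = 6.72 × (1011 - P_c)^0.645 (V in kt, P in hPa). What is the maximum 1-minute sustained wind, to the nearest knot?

140 kt

ΔP = 1011 − 900 = 111 mb.
111^0.645 ≈ 20.856.
V ≈ 6.72 × 20.856 ≈ 140.2 kt.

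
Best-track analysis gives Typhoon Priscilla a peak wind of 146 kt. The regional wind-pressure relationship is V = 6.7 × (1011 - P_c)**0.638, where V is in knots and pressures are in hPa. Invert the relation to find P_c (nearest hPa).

ΔP = (V / 6.7)^(1/0.638) = (146/6.7)^1.567.
146/6.7 = 21.791; 21.791^1.567 ≈ 125.20 hPa.
P_c = 1011 − 125.20 = 885.80 ≈ 886 hPa.

886 hPa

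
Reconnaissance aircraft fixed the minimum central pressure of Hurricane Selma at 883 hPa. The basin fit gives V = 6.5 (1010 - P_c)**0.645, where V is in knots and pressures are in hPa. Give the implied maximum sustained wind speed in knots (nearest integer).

148 kt

ΔP = 1010 − 883 = 127 hPa.
127^0.645 ≈ 22.749.
V ≈ 6.5 × 22.749 ≈ 147.9 kt.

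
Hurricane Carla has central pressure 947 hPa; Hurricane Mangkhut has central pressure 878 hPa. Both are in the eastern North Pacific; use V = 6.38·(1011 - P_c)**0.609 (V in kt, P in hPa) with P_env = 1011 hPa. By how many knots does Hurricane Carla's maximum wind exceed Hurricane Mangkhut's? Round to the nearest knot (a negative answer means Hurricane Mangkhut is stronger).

-45 kt

Hurricane Carla: ΔP = 64; V ≈ 6.38 × 64^0.609 ≈ 80.31 kt.
Hurricane Mangkhut: ΔP = 133; V ≈ 6.38 × 133^0.609 ≈ 125.39 kt.
Difference ≈ 80.31 − 125.39 = -45.08 → -45 kt.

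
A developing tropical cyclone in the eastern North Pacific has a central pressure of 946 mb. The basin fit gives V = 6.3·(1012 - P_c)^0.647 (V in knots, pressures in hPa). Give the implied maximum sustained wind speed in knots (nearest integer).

ΔP = 1012 − 946 = 66 mb.
66^0.647 ≈ 15.040.
V ≈ 6.3 × 15.040 ≈ 94.8 kt.

95 kt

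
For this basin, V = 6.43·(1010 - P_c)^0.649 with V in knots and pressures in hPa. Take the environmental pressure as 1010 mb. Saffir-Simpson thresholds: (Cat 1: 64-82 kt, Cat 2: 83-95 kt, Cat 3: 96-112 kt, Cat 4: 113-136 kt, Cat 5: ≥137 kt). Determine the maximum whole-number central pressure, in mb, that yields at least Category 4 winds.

927 mb

Category 4 begins at V = 113 kt.
Required ΔP = (113/6.43)^(1/0.649) = 17.574^1.541 ≈ 82.82 mb.
P_c ≤ 1010 − 82.82 = 927.18, so the highest integer P_c is 927 mb.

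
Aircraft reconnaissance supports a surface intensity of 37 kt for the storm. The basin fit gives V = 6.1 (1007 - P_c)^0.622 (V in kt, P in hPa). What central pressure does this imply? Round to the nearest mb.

989 mb

ΔP = (V / 6.1)^(1/0.622) = (37/6.1)^1.608.
37/6.1 = 6.066; 6.066^1.608 ≈ 18.14 mb.
P_c = 1007 − 18.14 = 988.86 ≈ 989 mb.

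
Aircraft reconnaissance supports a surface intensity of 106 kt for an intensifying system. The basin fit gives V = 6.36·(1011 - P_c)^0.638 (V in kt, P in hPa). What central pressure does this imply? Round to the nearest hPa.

ΔP = (V / 6.36)^(1/0.638) = (106/6.36)^1.567.
106/6.36 = 16.667; 16.667^1.567 ≈ 82.25 hPa.
P_c = 1011 − 82.25 = 928.75 ≈ 929 hPa.

929 hPa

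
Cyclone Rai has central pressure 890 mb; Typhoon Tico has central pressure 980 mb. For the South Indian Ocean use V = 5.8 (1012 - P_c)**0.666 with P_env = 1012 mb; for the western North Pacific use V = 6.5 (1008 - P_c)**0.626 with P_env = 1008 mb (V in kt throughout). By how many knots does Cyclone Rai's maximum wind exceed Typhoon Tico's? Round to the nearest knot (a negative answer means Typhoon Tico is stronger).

Cyclone Rai: ΔP = 122; V ≈ 5.8 × 122^0.666 ≈ 142.21 kt.
Typhoon Tico: ΔP = 28; V ≈ 6.5 × 28^0.626 ≈ 52.34 kt.
Difference ≈ 142.21 − 52.34 = 89.87 → 90 kt.

90 kt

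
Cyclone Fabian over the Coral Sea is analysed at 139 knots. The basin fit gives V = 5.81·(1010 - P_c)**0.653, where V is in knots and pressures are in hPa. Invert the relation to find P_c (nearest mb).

881 mb

ΔP = (V / 5.81)^(1/0.653) = (139/5.81)^1.531.
139/5.81 = 23.924; 23.924^1.531 ≈ 129.28 mb.
P_c = 1010 − 129.28 = 880.72 ≈ 881 mb.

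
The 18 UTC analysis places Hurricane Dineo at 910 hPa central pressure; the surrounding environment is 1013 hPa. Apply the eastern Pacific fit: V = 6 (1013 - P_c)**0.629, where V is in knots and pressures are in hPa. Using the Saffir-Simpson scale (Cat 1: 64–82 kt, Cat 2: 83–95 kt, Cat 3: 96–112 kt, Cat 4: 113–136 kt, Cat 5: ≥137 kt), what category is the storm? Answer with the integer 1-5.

ΔP = 1013 − 910 = 103 hPa.
V ≈ 6 × 103^0.629 = 6 × 18.45 ≈ 111 kt.
111 kt falls in the Category 3 band.

3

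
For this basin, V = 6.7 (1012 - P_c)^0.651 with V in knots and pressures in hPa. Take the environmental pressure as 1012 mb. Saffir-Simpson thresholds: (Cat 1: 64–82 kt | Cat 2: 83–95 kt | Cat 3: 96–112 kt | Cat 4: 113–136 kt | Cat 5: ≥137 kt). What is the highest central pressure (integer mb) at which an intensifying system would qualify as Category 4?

935 mb

Category 4 begins at V = 113 kt.
Required ΔP = (113/6.7)^(1/0.651) = 16.866^1.536 ≈ 76.70 mb.
P_c ≤ 1012 − 76.70 = 935.30, so the highest integer P_c is 935 mb.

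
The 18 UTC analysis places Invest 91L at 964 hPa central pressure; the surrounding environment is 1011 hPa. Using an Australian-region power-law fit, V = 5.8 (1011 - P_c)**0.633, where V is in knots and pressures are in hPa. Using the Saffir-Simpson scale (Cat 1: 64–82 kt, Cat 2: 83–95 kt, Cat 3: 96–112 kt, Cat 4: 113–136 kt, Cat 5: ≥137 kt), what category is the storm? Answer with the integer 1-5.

1

ΔP = 1011 − 964 = 47 hPa.
V ≈ 5.8 × 47^0.633 = 5.8 × 11.44 ≈ 66 kt.
66 kt falls in the Category 1 band.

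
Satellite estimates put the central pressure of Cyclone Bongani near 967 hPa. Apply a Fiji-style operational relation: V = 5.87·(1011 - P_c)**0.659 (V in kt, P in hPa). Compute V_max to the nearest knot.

71 kt

ΔP = 1011 − 967 = 44 hPa.
44^0.659 ≈ 12.107.
V ≈ 5.87 × 12.107 ≈ 71.1 kt.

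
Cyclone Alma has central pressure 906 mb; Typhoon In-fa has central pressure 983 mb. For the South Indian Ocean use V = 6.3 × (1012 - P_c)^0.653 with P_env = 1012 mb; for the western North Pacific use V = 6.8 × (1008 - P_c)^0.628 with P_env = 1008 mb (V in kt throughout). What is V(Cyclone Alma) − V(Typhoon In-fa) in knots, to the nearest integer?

81 kt

Cyclone Alma: ΔP = 106; V ≈ 6.3 × 106^0.653 ≈ 132.39 kt.
Typhoon In-fa: ΔP = 25; V ≈ 6.8 × 25^0.628 ≈ 51.34 kt.
Difference ≈ 132.39 − 51.34 = 81.05 → 81 kt.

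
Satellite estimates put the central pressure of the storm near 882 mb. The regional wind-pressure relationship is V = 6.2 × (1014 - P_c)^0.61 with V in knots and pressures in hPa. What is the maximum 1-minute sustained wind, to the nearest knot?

122 kt

ΔP = 1014 − 882 = 132 mb.
132^0.61 ≈ 19.658.
V ≈ 6.2 × 19.658 ≈ 121.9 kt.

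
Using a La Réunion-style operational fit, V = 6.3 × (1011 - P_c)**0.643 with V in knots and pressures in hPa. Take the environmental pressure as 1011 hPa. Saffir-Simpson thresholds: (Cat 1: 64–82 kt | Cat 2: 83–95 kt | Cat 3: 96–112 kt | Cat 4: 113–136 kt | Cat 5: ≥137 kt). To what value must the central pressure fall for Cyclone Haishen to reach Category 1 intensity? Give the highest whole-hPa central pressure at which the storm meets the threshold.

974 hPa

Category 1 begins at V = 64 kt.
Required ΔP = (64/6.3)^(1/0.643) = 10.159^1.555 ≈ 36.80 hPa.
P_c ≤ 1011 − 36.80 = 974.20, so the highest integer P_c is 974 hPa.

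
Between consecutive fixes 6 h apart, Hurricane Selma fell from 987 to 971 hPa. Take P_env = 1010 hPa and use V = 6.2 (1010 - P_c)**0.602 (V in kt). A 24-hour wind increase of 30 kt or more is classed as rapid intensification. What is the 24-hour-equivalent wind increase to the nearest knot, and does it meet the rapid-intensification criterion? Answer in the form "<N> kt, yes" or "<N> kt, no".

V₁: ΔP = 23, V ≈ 6.2 × 23^0.602 ≈ 40.94 kt.
V₂: ΔP = 39, V ≈ 6.2 × 39^0.602 ≈ 56.26 kt.
ΔV over 6 h = 15.32 kt → 24 h equivalent = 15.32 × 24/6 ≈ 61.28 kt.
61 kt ≥ 30 kt ⇒ rapid intensification.

61 kt, yes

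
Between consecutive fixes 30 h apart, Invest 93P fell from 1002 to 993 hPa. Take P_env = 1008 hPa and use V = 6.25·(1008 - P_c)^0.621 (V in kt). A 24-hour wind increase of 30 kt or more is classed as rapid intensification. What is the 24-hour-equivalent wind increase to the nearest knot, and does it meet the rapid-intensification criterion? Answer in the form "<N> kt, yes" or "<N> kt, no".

V₁: ΔP = 6, V ≈ 6.25 × 6^0.621 ≈ 19.02 kt.
V₂: ΔP = 15, V ≈ 6.25 × 15^0.621 ≈ 33.59 kt.
ΔV over 30 h = 14.57 kt → 24 h equivalent = 14.57 × 24/30 ≈ 11.66 kt.
12 kt < 30 kt ⇒ not rapid intensification.

12 kt, no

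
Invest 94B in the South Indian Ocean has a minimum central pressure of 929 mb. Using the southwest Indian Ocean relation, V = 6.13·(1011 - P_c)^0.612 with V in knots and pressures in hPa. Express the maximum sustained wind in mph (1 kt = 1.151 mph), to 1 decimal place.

ΔP = 1011 − 929 = 82 mb.
V ≈ 6.13 × 82^0.612 = 6.13 × 14.834 ≈ 90.932 kt.
90.932 × 1.151 ≈ 104.66 mph → 104.7 mph.

104.7 mph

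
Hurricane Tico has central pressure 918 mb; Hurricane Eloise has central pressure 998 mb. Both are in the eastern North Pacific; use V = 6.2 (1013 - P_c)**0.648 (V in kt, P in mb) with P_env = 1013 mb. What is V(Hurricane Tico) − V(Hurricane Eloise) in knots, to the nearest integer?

Hurricane Tico: ΔP = 95; V ≈ 6.2 × 95^0.648 ≈ 118.57 kt.
Hurricane Eloise: ΔP = 15; V ≈ 6.2 × 15^0.648 ≈ 35.85 kt.
Difference ≈ 118.57 − 35.85 = 82.72 → 83 kt.

83 kt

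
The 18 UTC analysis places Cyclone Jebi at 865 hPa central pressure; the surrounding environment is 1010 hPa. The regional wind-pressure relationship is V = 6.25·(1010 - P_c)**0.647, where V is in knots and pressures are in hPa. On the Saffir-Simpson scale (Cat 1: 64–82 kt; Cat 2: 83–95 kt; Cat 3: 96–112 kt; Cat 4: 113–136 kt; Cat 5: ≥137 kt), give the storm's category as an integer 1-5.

ΔP = 1010 − 865 = 145 hPa.
V ≈ 6.25 × 145^0.647 = 6.25 × 25.03 ≈ 156 kt.
156 kt falls in the Category 5 band.

5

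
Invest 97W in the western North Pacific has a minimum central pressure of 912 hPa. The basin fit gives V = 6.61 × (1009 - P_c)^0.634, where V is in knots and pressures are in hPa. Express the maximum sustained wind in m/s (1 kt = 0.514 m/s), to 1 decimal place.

ΔP = 1009 − 912 = 97 hPa.
V ≈ 6.61 × 97^0.634 = 6.61 × 18.181 ≈ 120.175 kt.
120.175 × 0.514 ≈ 61.77 m/s → 61.8 m/s.

61.8 m/s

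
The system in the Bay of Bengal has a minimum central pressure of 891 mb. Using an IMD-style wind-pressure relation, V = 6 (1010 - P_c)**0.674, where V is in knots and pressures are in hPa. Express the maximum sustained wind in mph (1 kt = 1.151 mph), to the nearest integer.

ΔP = 1010 − 891 = 119 mb.
V ≈ 6 × 119^0.674 = 6 × 25.056 ≈ 150.338 kt.
150.338 × 1.151 ≈ 173.04 mph → 173 mph.

173 mph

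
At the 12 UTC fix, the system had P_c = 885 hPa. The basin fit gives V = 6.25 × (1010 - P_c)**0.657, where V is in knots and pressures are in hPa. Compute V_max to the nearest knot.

ΔP = 1010 − 885 = 125 hPa.
125^0.657 ≈ 23.860.
V ≈ 6.25 × 23.860 ≈ 149.1 kt.

149 kt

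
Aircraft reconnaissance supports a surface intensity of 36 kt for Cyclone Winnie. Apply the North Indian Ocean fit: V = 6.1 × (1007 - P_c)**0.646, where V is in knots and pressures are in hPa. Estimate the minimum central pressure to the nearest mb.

991 mb

ΔP = (V / 6.1)^(1/0.646) = (36/6.1)^1.548.
36/6.1 = 5.902; 5.902^1.548 ≈ 15.61 mb.
P_c = 1007 − 15.61 = 991.39 ≈ 991 mb.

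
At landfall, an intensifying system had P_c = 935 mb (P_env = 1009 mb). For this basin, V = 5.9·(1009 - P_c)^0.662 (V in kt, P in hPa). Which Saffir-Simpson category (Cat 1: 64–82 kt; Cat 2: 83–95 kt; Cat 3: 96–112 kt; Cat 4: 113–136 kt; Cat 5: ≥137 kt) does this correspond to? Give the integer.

3

ΔP = 1009 − 935 = 74 mb.
V ≈ 5.9 × 74^0.662 = 5.9 × 17.28 ≈ 102 kt.
102 kt falls in the Category 3 band.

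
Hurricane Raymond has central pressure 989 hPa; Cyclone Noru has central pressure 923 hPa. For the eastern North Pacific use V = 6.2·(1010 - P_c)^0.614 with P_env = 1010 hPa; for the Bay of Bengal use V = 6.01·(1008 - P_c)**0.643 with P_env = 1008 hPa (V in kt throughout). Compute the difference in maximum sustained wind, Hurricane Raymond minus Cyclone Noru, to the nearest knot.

Hurricane Raymond: ΔP = 21; V ≈ 6.2 × 21^0.614 ≈ 40.20 kt.
Cyclone Noru: ΔP = 85; V ≈ 6.01 × 85^0.643 ≈ 104.59 kt.
Difference ≈ 40.20 − 104.59 = -64.39 → -64 kt.

-64 kt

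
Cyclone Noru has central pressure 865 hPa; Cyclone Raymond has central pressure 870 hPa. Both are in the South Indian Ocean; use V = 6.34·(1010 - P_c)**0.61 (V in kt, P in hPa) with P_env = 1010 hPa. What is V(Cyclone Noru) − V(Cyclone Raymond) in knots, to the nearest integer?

3 kt

Cyclone Noru: ΔP = 145; V ≈ 6.34 × 145^0.61 ≈ 131.98 kt.
Cyclone Raymond: ΔP = 140; V ≈ 6.34 × 140^0.61 ≈ 129.19 kt.
Difference ≈ 131.98 − 129.19 = 2.79 → 3 kt.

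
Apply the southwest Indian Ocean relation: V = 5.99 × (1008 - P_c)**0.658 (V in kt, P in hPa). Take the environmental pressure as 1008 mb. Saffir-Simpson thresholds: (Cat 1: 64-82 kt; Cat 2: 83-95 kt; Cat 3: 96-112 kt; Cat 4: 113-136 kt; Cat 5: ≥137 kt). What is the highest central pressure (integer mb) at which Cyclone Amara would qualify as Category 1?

971 mb

Category 1 begins at V = 64 kt.
Required ΔP = (64/5.99)^(1/0.658) = 10.684^1.520 ≈ 36.60 mb.
P_c ≤ 1008 − 36.60 = 971.40, so the highest integer P_c is 971 mb.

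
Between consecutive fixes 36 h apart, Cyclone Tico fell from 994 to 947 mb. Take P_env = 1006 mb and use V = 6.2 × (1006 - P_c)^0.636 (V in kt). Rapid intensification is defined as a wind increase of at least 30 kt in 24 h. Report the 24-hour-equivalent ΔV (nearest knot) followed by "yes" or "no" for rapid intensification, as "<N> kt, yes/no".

V₁: ΔP = 12, V ≈ 6.2 × 12^0.636 ≈ 30.11 kt.
V₂: ΔP = 59, V ≈ 6.2 × 59^0.636 ≈ 82.92 kt.
ΔV over 36 h = 52.81 kt → 24 h equivalent = 52.81 × 24/36 ≈ 35.21 kt.
35 kt ≥ 30 kt ⇒ rapid intensification.

35 kt, yes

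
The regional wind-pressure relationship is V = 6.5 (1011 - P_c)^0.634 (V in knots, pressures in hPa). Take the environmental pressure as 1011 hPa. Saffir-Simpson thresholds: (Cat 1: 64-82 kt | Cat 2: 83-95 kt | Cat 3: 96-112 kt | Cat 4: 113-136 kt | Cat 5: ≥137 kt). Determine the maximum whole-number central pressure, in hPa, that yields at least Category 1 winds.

974 hPa

Category 1 begins at V = 64 kt.
Required ΔP = (64/6.5)^(1/0.634) = 9.846^1.577 ≈ 36.87 hPa.
P_c ≤ 1011 − 36.87 = 974.13, so the highest integer P_c is 974 hPa.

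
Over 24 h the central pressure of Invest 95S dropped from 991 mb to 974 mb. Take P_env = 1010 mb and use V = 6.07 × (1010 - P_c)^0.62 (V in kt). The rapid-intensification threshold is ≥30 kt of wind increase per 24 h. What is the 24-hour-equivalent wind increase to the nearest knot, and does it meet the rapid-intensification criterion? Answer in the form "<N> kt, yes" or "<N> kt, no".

18 kt, no

V₁: ΔP = 19, V ≈ 6.07 × 19^0.62 ≈ 37.67 kt.
V₂: ΔP = 36, V ≈ 6.07 × 36^0.62 ≈ 55.99 kt.
ΔV over 24 h = 18.32 kt → 24 h equivalent = 18.32 × 24/24 ≈ 18.32 kt.
18 kt < 30 kt ⇒ not rapid intensification.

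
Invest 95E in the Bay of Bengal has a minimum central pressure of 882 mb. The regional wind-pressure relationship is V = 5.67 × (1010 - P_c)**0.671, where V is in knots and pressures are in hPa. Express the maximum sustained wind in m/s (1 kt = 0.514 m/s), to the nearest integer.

ΔP = 1010 − 882 = 128 mb.
V ≈ 5.67 × 128^0.671 = 5.67 × 25.938 ≈ 147.069 kt.
147.069 × 0.514 ≈ 75.59 m/s → 76 m/s.

76 m/s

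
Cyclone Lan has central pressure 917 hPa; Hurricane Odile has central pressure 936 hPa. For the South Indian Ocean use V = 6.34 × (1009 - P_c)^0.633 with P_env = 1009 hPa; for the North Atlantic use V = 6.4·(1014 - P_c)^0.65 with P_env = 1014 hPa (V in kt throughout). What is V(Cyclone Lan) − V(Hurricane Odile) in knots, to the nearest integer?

Cyclone Lan: ΔP = 92; V ≈ 6.34 × 92^0.633 ≈ 110.96 kt.
Hurricane Odile: ΔP = 78; V ≈ 6.4 × 78^0.65 ≈ 108.65 kt.
Difference ≈ 110.96 − 108.65 = 2.31 → 2 kt.

2 kt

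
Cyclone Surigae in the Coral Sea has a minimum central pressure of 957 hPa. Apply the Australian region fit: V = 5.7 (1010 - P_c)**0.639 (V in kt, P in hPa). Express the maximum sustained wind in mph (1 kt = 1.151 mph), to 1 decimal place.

82.9 mph

ΔP = 1010 − 957 = 53 hPa.
V ≈ 5.7 × 53^0.639 = 5.7 × 12.642 ≈ 72.059 kt.
72.059 × 1.151 ≈ 82.94 mph → 82.9 mph.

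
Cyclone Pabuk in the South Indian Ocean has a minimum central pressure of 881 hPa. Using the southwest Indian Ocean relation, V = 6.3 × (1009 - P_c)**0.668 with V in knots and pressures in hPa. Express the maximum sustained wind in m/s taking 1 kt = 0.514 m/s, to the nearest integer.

83 m/s

ΔP = 1009 − 881 = 128 hPa.
V ≈ 6.3 × 128^0.668 = 6.3 × 25.563 ≈ 161.049 kt.
161.049 × 0.514 ≈ 82.78 m/s → 83 m/s.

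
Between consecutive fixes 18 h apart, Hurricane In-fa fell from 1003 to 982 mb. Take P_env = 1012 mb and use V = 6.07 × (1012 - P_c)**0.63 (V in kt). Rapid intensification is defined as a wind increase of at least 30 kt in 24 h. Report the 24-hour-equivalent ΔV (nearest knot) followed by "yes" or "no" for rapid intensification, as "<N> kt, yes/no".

V₁: ΔP = 9, V ≈ 6.07 × 9^0.63 ≈ 24.23 kt.
V₂: ΔP = 30, V ≈ 6.07 × 30^0.63 ≈ 51.73 kt.
ΔV over 18 h = 27.50 kt → 24 h equivalent = 27.50 × 24/18 ≈ 36.67 kt.
37 kt ≥ 30 kt ⇒ rapid intensification.

37 kt, yes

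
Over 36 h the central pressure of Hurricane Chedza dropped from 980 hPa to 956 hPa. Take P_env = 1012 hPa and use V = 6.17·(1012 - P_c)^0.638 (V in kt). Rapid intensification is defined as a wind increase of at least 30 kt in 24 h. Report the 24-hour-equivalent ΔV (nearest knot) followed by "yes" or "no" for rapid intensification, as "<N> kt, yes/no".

V₁: ΔP = 32, V ≈ 6.17 × 32^0.638 ≈ 56.31 kt.
V₂: ΔP = 56, V ≈ 6.17 × 56^0.638 ≈ 80.47 kt.
ΔV over 36 h = 24.16 kt → 24 h equivalent = 24.16 × 24/36 ≈ 16.11 kt.
16 kt < 30 kt ⇒ not rapid intensification.

16 kt, no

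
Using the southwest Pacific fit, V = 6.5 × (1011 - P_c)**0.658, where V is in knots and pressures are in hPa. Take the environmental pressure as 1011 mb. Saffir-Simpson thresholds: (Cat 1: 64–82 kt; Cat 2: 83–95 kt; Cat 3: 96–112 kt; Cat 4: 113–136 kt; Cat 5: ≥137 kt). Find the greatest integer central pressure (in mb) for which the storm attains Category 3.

951 mb

Category 3 begins at V = 96 kt.
Required ΔP = (96/6.5)^(1/0.658) = 14.769^1.520 ≈ 59.86 mb.
P_c ≤ 1011 − 59.86 = 951.14, so the highest integer P_c is 951 mb.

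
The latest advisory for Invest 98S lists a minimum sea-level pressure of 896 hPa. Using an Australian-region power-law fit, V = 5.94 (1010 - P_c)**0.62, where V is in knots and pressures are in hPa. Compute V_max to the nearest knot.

112 kt

ΔP = 1010 − 896 = 114 hPa.
114^0.62 ≈ 18.849.
V ≈ 5.94 × 18.849 ≈ 112.0 kt.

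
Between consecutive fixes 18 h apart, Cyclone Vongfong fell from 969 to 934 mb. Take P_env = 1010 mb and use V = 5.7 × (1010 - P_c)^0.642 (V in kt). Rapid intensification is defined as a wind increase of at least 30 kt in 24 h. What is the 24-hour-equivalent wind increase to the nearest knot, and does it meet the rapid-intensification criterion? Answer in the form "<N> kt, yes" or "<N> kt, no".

V₁: ΔP = 41, V ≈ 5.7 × 41^0.642 ≈ 61.84 kt.
V₂: ΔP = 76, V ≈ 5.7 × 76^0.642 ≈ 91.91 kt.
ΔV over 18 h = 30.07 kt → 24 h equivalent = 30.07 × 24/18 ≈ 40.09 kt.
40 kt ≥ 30 kt ⇒ rapid intensification.

40 kt, yes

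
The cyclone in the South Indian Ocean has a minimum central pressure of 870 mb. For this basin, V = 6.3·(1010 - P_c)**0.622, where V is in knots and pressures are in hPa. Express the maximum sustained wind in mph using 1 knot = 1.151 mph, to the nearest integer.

157 mph

ΔP = 1010 − 870 = 140 mb.
V ≈ 6.3 × 140^0.622 = 6.3 × 21.622 ≈ 136.217 kt.
136.217 × 1.151 ≈ 156.79 mph → 157 mph.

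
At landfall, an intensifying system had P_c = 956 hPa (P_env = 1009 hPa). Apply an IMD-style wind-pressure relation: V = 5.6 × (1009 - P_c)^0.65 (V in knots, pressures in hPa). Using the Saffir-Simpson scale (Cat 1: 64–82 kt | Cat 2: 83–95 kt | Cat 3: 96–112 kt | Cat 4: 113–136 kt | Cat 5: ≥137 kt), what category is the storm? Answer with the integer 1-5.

ΔP = 1009 − 956 = 53 hPa.
V ≈ 5.6 × 53^0.65 = 5.6 × 13.21 ≈ 74 kt.
74 kt falls in the Category 1 band.

1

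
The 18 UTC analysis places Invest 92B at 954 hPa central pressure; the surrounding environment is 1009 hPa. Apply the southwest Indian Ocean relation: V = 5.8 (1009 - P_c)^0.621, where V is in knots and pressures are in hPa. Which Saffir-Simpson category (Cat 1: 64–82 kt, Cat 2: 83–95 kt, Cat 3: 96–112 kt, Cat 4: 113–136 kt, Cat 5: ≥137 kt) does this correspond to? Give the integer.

ΔP = 1009 − 954 = 55 hPa.
V ≈ 5.8 × 55^0.621 = 5.8 × 12.04 ≈ 70 kt.
70 kt falls in the Category 1 band.

1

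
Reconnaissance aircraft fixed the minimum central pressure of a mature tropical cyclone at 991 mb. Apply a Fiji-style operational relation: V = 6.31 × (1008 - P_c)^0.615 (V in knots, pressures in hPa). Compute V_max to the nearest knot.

36 kt

ΔP = 1008 − 991 = 17 mb.
17^0.615 ≈ 5.711.
V ≈ 6.31 × 5.711 ≈ 36.0 kt.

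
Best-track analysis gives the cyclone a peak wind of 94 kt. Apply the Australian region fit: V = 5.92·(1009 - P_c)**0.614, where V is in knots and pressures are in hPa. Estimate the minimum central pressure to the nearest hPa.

919 hPa

ΔP = (V / 5.92)^(1/0.614) = (94/5.92)^1.629.
94/5.92 = 15.878; 15.878^1.629 ≈ 90.30 hPa.
P_c = 1009 − 90.30 = 918.70 ≈ 919 hPa.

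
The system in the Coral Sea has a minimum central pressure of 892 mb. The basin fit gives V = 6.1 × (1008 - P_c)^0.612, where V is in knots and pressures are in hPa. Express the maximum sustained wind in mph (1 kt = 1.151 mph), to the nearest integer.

ΔP = 1008 − 892 = 116 mb.
V ≈ 6.1 × 116^0.612 = 6.1 × 18.342 ≈ 111.887 kt.
111.887 × 1.151 ≈ 128.78 mph → 129 mph.

129 mph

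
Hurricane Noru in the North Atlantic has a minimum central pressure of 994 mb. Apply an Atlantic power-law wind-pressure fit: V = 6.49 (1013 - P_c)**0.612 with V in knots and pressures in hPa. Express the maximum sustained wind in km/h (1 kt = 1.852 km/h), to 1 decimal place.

ΔP = 1013 − 994 = 19 mb.
V ≈ 6.49 × 19^0.612 = 6.49 × 6.062 ≈ 39.341 kt.
39.341 × 1.852 ≈ 72.86 km/h → 72.9 km/h.

72.9 km/h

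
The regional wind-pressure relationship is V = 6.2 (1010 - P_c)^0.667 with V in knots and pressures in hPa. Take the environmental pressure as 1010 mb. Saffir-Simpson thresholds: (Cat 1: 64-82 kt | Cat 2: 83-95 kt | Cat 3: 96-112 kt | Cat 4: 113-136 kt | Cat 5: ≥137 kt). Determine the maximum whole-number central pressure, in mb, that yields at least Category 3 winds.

949 mb

Category 3 begins at V = 96 kt.
Required ΔP = (96/6.2)^(1/0.667) = 15.484^1.499 ≈ 60.80 mb.
P_c ≤ 1010 − 60.80 = 949.20, so the highest integer P_c is 949 mb.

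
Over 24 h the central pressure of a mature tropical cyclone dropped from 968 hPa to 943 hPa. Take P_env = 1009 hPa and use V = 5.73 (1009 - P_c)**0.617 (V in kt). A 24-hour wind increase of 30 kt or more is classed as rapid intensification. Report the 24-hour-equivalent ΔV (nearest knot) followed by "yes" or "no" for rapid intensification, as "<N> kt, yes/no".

V₁: ΔP = 41, V ≈ 5.73 × 41^0.617 ≈ 56.66 kt.
V₂: ΔP = 66, V ≈ 5.73 × 66^0.617 ≈ 76.00 kt.
ΔV over 24 h = 19.34 kt → 24 h equivalent = 19.34 × 24/24 ≈ 19.34 kt.
19 kt < 30 kt ⇒ not rapid intensification.

19 kt, no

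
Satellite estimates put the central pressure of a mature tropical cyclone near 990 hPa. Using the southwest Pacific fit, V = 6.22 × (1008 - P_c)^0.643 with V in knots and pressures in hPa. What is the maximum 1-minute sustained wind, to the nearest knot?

ΔP = 1008 − 990 = 18 hPa.
18^0.643 ≈ 6.414.
V ≈ 6.22 × 6.414 ≈ 39.9 kt.

40 kt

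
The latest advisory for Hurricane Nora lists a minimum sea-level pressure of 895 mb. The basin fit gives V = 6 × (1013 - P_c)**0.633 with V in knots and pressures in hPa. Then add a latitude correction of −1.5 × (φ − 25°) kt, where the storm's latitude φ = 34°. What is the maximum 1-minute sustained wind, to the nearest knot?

109 kt

ΔP = 1013 − 895 = 118 mb.
118^0.633 ≈ 20.488.
V ≈ 6 × 20.488 ≈ 122.9 kt.
Latitude correction: −1.5 × (34 − 25) = -13.5 kt.
Corrected V ≈ 109.4 kt → 109 kt.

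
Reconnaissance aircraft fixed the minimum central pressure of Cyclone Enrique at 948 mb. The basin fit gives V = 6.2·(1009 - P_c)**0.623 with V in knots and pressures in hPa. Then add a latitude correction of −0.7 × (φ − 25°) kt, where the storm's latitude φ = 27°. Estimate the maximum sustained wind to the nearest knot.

79 kt

ΔP = 1009 − 948 = 61 mb.
61^0.623 ≈ 12.950.
V ≈ 6.2 × 12.950 ≈ 80.3 kt.
Latitude correction: −0.7 × (27 − 25) = -1.4 kt.
Corrected V ≈ 78.9 kt → 79 kt.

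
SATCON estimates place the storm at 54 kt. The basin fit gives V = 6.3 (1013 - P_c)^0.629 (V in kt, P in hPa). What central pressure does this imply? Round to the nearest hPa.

ΔP = (V / 6.3)^(1/0.629) = (54/6.3)^1.590.
54/6.3 = 8.571; 8.571^1.590 ≈ 30.44 hPa.
P_c = 1013 − 30.44 = 982.56 ≈ 983 hPa.

983 hPa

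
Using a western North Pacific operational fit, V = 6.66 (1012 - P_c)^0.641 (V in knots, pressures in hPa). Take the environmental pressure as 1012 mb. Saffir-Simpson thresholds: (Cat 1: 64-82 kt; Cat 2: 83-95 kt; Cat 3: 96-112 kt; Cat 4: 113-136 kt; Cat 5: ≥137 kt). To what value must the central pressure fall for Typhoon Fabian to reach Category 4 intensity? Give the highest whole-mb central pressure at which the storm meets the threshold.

929 mb

Category 4 begins at V = 113 kt.
Required ΔP = (113/6.66)^(1/0.641) = 16.967^1.560 ≈ 82.84 mb.
P_c ≤ 1012 − 82.84 = 929.16, so the highest integer P_c is 929 mb.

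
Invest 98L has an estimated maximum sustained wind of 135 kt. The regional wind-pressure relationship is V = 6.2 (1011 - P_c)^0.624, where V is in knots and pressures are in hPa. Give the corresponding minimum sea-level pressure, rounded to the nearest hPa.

ΔP = (V / 6.2)^(1/0.624) = (135/6.2)^1.603.
135/6.2 = 21.774; 21.774^1.603 ≈ 139.36 hPa.
P_c = 1011 − 139.36 = 871.64 ≈ 872 hPa.

872 hPa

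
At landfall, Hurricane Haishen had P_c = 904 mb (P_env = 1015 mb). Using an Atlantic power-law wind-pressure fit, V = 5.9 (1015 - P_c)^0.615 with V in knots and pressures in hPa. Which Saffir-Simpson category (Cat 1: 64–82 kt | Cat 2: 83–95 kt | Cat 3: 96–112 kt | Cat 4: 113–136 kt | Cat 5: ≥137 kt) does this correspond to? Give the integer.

3

ΔP = 1015 − 904 = 111 mb.
V ≈ 5.9 × 111^0.615 = 5.9 × 18.11 ≈ 107 kt.
107 kt falls in the Category 3 band.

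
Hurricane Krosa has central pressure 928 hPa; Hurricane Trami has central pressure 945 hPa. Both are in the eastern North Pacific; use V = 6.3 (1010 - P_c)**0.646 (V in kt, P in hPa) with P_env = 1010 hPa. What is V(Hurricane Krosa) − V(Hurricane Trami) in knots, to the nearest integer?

Hurricane Krosa: ΔP = 82; V ≈ 6.3 × 82^0.646 ≈ 108.56 kt.
Hurricane Trami: ΔP = 65; V ≈ 6.3 × 65^0.646 ≈ 93.43 kt.
Difference ≈ 108.56 − 93.43 = 15.13 → 15 kt.

15 kt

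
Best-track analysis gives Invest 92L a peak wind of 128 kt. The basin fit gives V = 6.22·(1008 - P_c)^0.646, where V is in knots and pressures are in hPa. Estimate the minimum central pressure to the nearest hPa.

900 hPa

ΔP = (V / 6.22)^(1/0.646) = (128/6.22)^1.548.
128/6.22 = 20.579; 20.579^1.548 ≈ 107.93 hPa.
P_c = 1008 − 107.93 = 900.07 ≈ 900 hPa.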